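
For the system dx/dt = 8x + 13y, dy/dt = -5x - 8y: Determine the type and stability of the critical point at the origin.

center

A = [[8,13],[-5,-8]]; det(A-λI) = λ^2 + 1.
λ = 0 ± i: zero real part.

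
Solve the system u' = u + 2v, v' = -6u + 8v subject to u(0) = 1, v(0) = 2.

u(t) = e^(5t), v(t) = 2e^(5t)

Coefficient matrix A = [[1, 2], [-6, 8]].
Characteristic polynomial det(A - λI) = λ^2 - 9λ + 20 = 0.
Eigenvalues λ = 4, 5.
For λ=4: (A-λI) row 1 is [-3, 2], so an eigenvector is (-2, -3).
For λ=5: (A-λI) row 1 is [-4, 2], so an eigenvector is (1, 2).
General solution: c_1e^(4t)(-2,-3) + c_2e^(5t)(1,2).
Applying u(0)=1, v(0)=2 gives c_1=0, c_2=1.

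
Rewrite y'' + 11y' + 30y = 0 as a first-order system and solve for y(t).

y(t) = K_1e^(-5t) + K_2e^(-6t)

Let x_1 = y, x_2 = y'. Then x_1' = x_2 and x_2' = -30x_1 - 11x_2.
A = [[0,1],[-30,-11]]; det(A-λI) = λ^2 + 11λ + 30.
Eigenvalues λ = -5, -6 with eigenvectors (1,-5), (1,-6).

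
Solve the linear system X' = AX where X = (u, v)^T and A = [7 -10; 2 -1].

u(t) = -2C_1e^(3t)sin(2t) - C_1e^(3t)cos(2t) - C_2e^(3t)sin(2t) + 2C_2e^(3t)cos(2t), v(t) = -C_1e^(3t)sin(2t) + C_2e^(3t)cos(2t)

Coefficient matrix A = [[7, -10], [2, -1]].
Characteristic polynomial det(A - λI) = λ^2 - 6λ + 13 = 0.
Eigenvalues λ = 3 ± 2i (complex conjugate pair).
For λ=3+2i: an eigenvector is (-1,0) - i(-2,-1) = (-1 + 2i, 0 + i).
A real fundamental pair from Re and Im of e^((3+2i)t)v: X_1 = e^(3t)(cos(2t)·(-1,0) + sin(2t)·(-2,-1)), X_2 = e^(3t)(sin(2t)·(-1,0) - cos(2t)·(-2,-1)).
General solution: C_1X_1 + C_2X_2.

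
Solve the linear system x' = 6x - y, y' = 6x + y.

x(t) = c_1e^(4t) + c_2e^(3t), y(t) = 2c_1e^(4t) + 3c_2e^(3t)

Coefficient matrix A = [[6, -1], [6, 1]].
Characteristic polynomial det(A - λI) = λ^2 - 7λ + 12 = 0.
Eigenvalues λ = 4, 3.
For λ=4: (A-λI) row 1 is [2, -1], so an eigenvector is (1, 2).
For λ=3: (A-λI) row 1 is [3, -1], so an eigenvector is (1, 3).
General solution: c_1e^(4t)(1,2) + c_2e^(3t)(1,3).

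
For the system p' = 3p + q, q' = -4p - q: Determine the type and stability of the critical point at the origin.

unstable improper node

A = [[3,1],[-4,-1]]; det(A-λI) = λ^2 - 2λ + 1.
repeated λ = 1 with a single eigenvector.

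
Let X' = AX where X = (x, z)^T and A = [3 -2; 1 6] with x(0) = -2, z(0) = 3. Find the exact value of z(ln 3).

891

A = [[3,-2],[1,6]]; eigenvalues λ = 4, 5.
Eigenvectors: (2,-1) for λ=4, (-1,1) for λ=5.
From the initial condition, c_1 = 1, c_2 = 4.
z(ln 3) = (1)(3^4)(-1) + (4)(3^5)(1) = 891.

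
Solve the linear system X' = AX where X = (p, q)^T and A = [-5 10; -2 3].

p(t) = -C_1e^(-t)sin(2t) - 2C_1e^(-t)cos(2t) - 2C_2e^(-t)sin(2t) + C_2e^(-t)cos(2t), q(t) = -C_1e^(-t)cos(2t) - C_2e^(-t)sin(2t)

Coefficient matrix A = [[-5, 10], [-2, 3]].
Characteristic polynomial det(A - λI) = λ^2 + 2λ + 5 = 0.
Eigenvalues λ = -1 ± 2i (complex conjugate pair).
For λ=-1+2i: an eigenvector is (-2,-1) - i(-1,0) = (-2 + i, -1).
A real fundamental pair from Re and Im of e^((-1+2i)t)v: X_1 = e^(-t)(cos(2t)·(-2,-1) + sin(2t)·(-1,0)), X_2 = e^(-t)(sin(2t)·(-2,-1) - cos(2t)·(-1,0)).
General solution: C_1X_1 + C_2X_2.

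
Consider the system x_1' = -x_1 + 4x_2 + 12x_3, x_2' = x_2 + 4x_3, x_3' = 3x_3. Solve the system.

Coefficient matrix A = [[-1, 4, 12], [0, 1, 4], [0, 0, 3]].
det(A - λI) = 0 gives eigenvalues λ = -1, 1, 3.
For λ=-1: eigenvector (1,0,0).
For λ=1: eigenvector (2,1,0).
For λ=3: eigenvector (5,2,1).
General solution: c_1e^(-t)(1,0,0) + c_2e^(t)(2,1,0) + c_3e^(3t)(5,2,1).

x_1(t) = c_1e^(-t) + 2c_2e^(t) + 5c_3e^(3t), x_2(t) = c_2e^(t) + 2c_3e^(3t), x_3(t) = c_3e^(3t)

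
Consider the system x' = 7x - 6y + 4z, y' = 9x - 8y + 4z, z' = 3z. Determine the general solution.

Coefficient matrix A = [[7, -6, 4], [9, -8, 4], [0, 0, 3]].
det(A - λI) = 0 gives eigenvalues λ = 1, -2, 3.
For λ=1: eigenvector (1,1,0).
For λ=-2: eigenvector (2,3,0).
For λ=3: eigenvector (2,2,1).
General solution: K_1e^(t)(1,1,0) + K_2e^(-2t)(2,3,0) + K_3e^(3t)(2,2,1).

x(t) = K_1e^(t) + 2K_2e^(-2t) + 2K_3e^(3t), y(t) = K_1e^(t) + 3K_2e^(-2t) + 2K_3e^(3t), z(t) = K_3e^(3t)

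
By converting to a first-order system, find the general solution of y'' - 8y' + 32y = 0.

y(t) = C_1e^(4t)cos(4t) + C_2e^(4t)sin(4t)

Let x_1 = y, x_2 = y'. Then x_1' = x_2 and x_2' = -32x_1 + 8x_2.
A = [[0,1],[-32,8]]; det(A-λI) = λ^2 - 8λ + 32.
Eigenvalues λ = 4 ± 4i.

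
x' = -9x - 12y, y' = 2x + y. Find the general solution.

x(t) = 2C_1e^(-3t) + 3C_2e^(-5t), y(t) = -C_1e^(-3t) - C_2e^(-5t)

Coefficient matrix A = [[-9, -12], [2, 1]].
Characteristic polynomial det(A - λI) = λ^2 + 8λ + 15 = 0.
Eigenvalues λ = -3, -5.
For λ=-3: (A-λI) row 1 is [-6, -12], so an eigenvector is (2, -1).
For λ=-5: (A-λI) row 1 is [-4, -12], so an eigenvector is (3, -1).
General solution: C_1e^(-3t)(2,-1) + C_2e^(-5t)(3,-1).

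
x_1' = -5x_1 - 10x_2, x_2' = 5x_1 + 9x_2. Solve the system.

Coefficient matrix A = [[-5, -10], [5, 9]].
Characteristic polynomial det(A - λI) = λ^2 - 4λ + 5 = 0.
Eigenvalues λ = 2 ± i (complex conjugate pair).
For λ=2+i: an eigenvector is (3,-2) - i(-1,1) = (3 + i, -2 - i).
A real fundamental pair from Re and Im of e^((2+i)t)v: X_1 = e^(2t)(cos(t)·(3,-2) + sin(t)·(-1,1)), X_2 = e^(2t)(sin(t)·(3,-2) - cos(t)·(-1,1)).
General solution: K_1X_1 + K_2X_2.

x_1(t) = -K_1e^(2t)sin(t) + 3K_1e^(2t)cos(t) + 3K_2e^(2t)sin(t) + K_2e^(2t)cos(t), x_2(t) = K_1e^(2t)sin(t) - 2K_1e^(2t)cos(t) - 2K_2e^(2t)sin(t) - K_2e^(2t)cos(t)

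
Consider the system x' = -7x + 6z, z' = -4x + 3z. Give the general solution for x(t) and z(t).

Coefficient matrix A = [[-7, 6], [-4, 3]].
Characteristic polynomial det(A - λI) = λ^2 + 4λ + 3 = 0.
Eigenvalues λ = -1, -3.
For λ=-1: (A-λI) row 1 is [-6, 6], so an eigenvector is (-1, -1).
For λ=-3: (A-λI) row 1 is [-4, 6], so an eigenvector is (3, 2).
General solution: c_1e^(-t)(-1,-1) + c_2e^(-3t)(3,2).

x(t) = -c_1e^(-t) + 3c_2e^(-3t), z(t) = -c_1e^(-t) + 2c_2e^(-3t)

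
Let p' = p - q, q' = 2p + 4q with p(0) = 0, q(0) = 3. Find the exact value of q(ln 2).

A = [[1,-1],[2,4]]; eigenvalues λ = 2, 3.
Eigenvectors: (-1,1) for λ=2, (1,-2) for λ=3.
From the initial condition, c_1 = -3, c_2 = -3.
q(ln 2) = (-3)(2^2)(1) + (-3)(2^3)(-2) = 36.

36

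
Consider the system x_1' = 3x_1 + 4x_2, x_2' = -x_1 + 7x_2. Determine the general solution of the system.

Coefficient matrix A = [[3, 4], [-1, 7]].
Characteristic polynomial det(A - λI) = λ^2 - 10λ + 25 = 0.
Single eigenvalue λ = 5 with algebraic multiplicity 2.
Eigenvector v = (-2,-1); generalized eigenvector w with (A-λI)w=v is (-3,-2).
General solution: e^(5t)[c_1·v + c_2·(t·v + w)].

x_1(t) = -2c_1e^(5t) - 2c_2te^(5t) - 3c_2e^(5t), x_2(t) = -c_1e^(5t) - c_2te^(5t) - 2c_2e^(5t)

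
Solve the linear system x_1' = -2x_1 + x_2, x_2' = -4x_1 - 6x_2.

x_1(t) = C_1e^(-4t) + C_2te^(-4t), x_2(t) = -2C_1e^(-4t) - 2C_2te^(-4t) + C_2e^(-4t)

Coefficient matrix A = [[-2, 1], [-4, -6]].
Characteristic polynomial det(A - λI) = λ^2 + 8λ + 16 = 0.
Single eigenvalue λ = -4 with algebraic multiplicity 2.
Eigenvector v = (1,-2); generalized eigenvector w with (A-λI)w=v is (0,1).
General solution: e^(-4t)[C_1·v + C_2·(t·v + w)].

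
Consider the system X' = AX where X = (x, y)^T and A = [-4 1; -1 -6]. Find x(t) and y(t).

Coefficient matrix A = [[-4, 1], [-1, -6]].
Characteristic polynomial det(A - λI) = λ^2 + 10λ + 25 = 0.
Single eigenvalue λ = -5 with algebraic multiplicity 2.
Eigenvector v = (1,-1); generalized eigenvector w with (A-λI)w=v is (3,-2).
General solution: e^(-5t)[C_1·v + C_2·(t·v + w)].

x(t) = C_1e^(-5t) + C_2te^(-5t) + 3C_2e^(-5t), y(t) = -C_1e^(-5t) - C_2te^(-5t) - 2C_2e^(-5t)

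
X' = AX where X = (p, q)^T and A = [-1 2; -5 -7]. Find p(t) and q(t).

Coefficient matrix A = [[-1, 2], [-5, -7]].
Characteristic polynomial det(A - λI) = λ^2 + 8λ + 17 = 0.
Eigenvalues λ = -4 ± i (complex conjugate pair).
For λ=-4+i: an eigenvector is (-1,1) - i(-1,2) = (-1 + i, 1 - 2i).
A real fundamental pair from Re and Im of e^((-4+i)t)v: X_1 = e^(-4t)(cos(t)·(-1,1) + sin(t)·(-1,2)), X_2 = e^(-4t)(sin(t)·(-1,1) - cos(t)·(-1,2)).
General solution: C_1X_1 + C_2X_2.

p(t) = -C_1e^(-4t)sin(t) - C_1e^(-4t)cos(t) - C_2e^(-4t)sin(t) + C_2e^(-4t)cos(t), q(t) = 2C_1e^(-4t)sin(t) + C_1e^(-4t)cos(t) + C_2e^(-4t)sin(t) - 2C_2e^(-4t)cos(t)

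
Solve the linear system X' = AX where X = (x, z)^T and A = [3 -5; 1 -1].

Coefficient matrix A = [[3, -5], [1, -1]].
Characteristic polynomial det(A - λI) = λ^2 - 2λ + 2 = 0.
Eigenvalues λ = 1 ± i (complex conjugate pair).
For λ=1+i: an eigenvector is (-1,0) - i(-2,-1) = (-1 + 2i, 0 + i).
A real fundamental pair from Re and Im of e^((1+i)t)v: X_1 = e^(t)(cos(t)·(-1,0) + sin(t)·(-2,-1)), X_2 = e^(t)(sin(t)·(-1,0) - cos(t)·(-2,-1)).
General solution: c_1X_1 + c_2X_2.

x(t) = -2c_1e^(t)sin(t) - c_1e^(t)cos(t) - c_2e^(t)sin(t) + 2c_2e^(t)cos(t), z(t) = -c_1e^(t)sin(t) + c_2e^(t)cos(t)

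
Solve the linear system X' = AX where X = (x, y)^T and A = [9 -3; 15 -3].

x(t) = c_1e^(3t)sin(3t) - c_2e^(3t)cos(3t), y(t) = 2c_1e^(3t)sin(3t) - c_1e^(3t)cos(3t) - c_2e^(3t)sin(3t) - 2c_2e^(3t)cos(3t)

Coefficient matrix A = [[9, -3], [15, -3]].
Characteristic polynomial det(A - λI) = λ^2 - 6λ + 18 = 0.
Eigenvalues λ = 3 ± 3i (complex conjugate pair).
For λ=3+3i: an eigenvector is (0,-1) - i(1,2) = (0 - i, -1 - 2i).
A real fundamental pair from Re and Im of e^((3+3i)t)v: X_1 = e^(3t)(cos(3t)·(0,-1) + sin(3t)·(1,2)), X_2 = e^(3t)(sin(3t)·(0,-1) - cos(3t)·(1,2)).
General solution: c_1X_1 + c_2X_2.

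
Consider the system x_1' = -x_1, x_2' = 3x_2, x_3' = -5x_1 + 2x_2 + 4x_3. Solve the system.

x_1(t) = c_1e^(-t), x_2(t) = c_2e^(3t), x_3(t) = c_1e^(-t) - 2c_2e^(3t) + c_3e^(4t)

Coefficient matrix A = [[-1, 0, 0], [0, 3, 0], [-5, 2, 4]].
det(A - λI) = 0 gives eigenvalues λ = -1, 3, 4.
For λ=-1: eigenvector (1,0,1).
For λ=3: eigenvector (0,1,-2).
For λ=4: eigenvector (0,0,1).
General solution: c_1e^(-t)(1,0,1) + c_2e^(3t)(0,1,-2) + c_3e^(4t)(0,0,1).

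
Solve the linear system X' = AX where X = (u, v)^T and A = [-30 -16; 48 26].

Coefficient matrix A = [[-30, -16], [48, 26]].
Characteristic polynomial det(A - λI) = λ^2 + 4λ - 12 = 0.
Eigenvalues λ = 2, -6.
For λ=2: (A-λI) row 1 is [-32, -16], so an eigenvector is (1, -2).
For λ=-6: (A-λI) row 1 is [-24, -16], so an eigenvector is (-2, 3).
General solution: C_1e^(2t)(1,-2) + C_2e^(-6t)(-2,3).

u(t) = C_1e^(2t) - 2C_2e^(-6t), v(t) = -2C_1e^(2t) + 3C_2e^(-6t)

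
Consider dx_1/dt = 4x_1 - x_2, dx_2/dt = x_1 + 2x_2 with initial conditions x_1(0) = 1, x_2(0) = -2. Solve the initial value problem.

x_1(t) = 3te^(3t) + e^(3t), x_2(t) = 3te^(3t) - 2e^(3t)

Coefficient matrix A = [[4, -1], [1, 2]].
Characteristic polynomial det(A - λI) = λ^2 - 6λ + 9 = 0.
Single eigenvalue λ = 3 with algebraic multiplicity 2.
Eigenvector v = (-1,-1); generalized eigenvector w with (A-λI)w=v is (1,2).
General solution: e^(3t)[C_1·v + C_2·(t·v + w)].
Applying x_1(0)=1, x_2(0)=-2 gives C_1=-4, C_2=-3.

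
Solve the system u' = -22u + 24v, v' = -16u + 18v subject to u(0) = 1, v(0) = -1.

u(t) = -5e^(2t) + 6e^(-6t), v(t) = -5e^(2t) + 4e^(-6t)

Coefficient matrix A = [[-22, 24], [-16, 18]].
Characteristic polynomial det(A - λI) = λ^2 + 4λ - 12 = 0.
Eigenvalues λ = 2, -6.
For λ=2: (A-λI) row 1 is [-24, 24], so an eigenvector is (-1, -1).
For λ=-6: (A-λI) row 1 is [-16, 24], so an eigenvector is (3, 2).
General solution: c_1e^(2t)(-1,-1) + c_2e^(-6t)(3,2).
Applying u(0)=1, v(0)=-1 gives c_1=5, c_2=2.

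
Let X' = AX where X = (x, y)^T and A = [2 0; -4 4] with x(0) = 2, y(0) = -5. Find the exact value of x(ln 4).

A = [[2,0],[-4,4]]; eigenvalues λ = 4, 2.
Eigenvectors: (0,1) for λ=4, (-1,-2) for λ=2.
From the initial condition, c_1 = -9, c_2 = -2.
x(ln 4) = (-9)(4^4)(0) + (-2)(4^2)(-1) = 32.

32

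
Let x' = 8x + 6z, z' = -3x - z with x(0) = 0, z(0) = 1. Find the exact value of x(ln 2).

A = [[8,6],[-3,-1]]; eigenvalues λ = 2, 5.
Eigenvectors: (-1,1) for λ=2, (-2,1) for λ=5.
From the initial condition, c_1 = 2, c_2 = -1.
x(ln 2) = (2)(2^2)(-1) + (-1)(2^5)(-2) = 56.

56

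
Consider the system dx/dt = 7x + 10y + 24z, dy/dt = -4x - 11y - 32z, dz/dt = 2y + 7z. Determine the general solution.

Coefficient matrix A = [[7, 10, 24], [-4, -11, -32], [0, 2, 7]].
det(A - λI) = 0 gives eigenvalues λ = 1, 3, -1.
For λ=1: eigenvector (-1,3,-1).
For λ=3: eigenvector (1,2,-1).
For λ=-1: eigenvector (-2,4,-1).
General solution: C_1e^(t)(-1,3,-1) + C_2e^(3t)(1,2,-1) + C_3e^(-t)(-2,4,-1).

x(t) = -C_1e^(t) + C_2e^(3t) - 2C_3e^(-t), y(t) = 3C_1e^(t) + 2C_2e^(3t) + 4C_3e^(-t), z(t) = -C_1e^(t) - C_2e^(3t) - C_3e^(-t)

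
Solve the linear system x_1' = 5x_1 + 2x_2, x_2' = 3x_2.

Coefficient matrix A = [[5, 2], [0, 3]].
Characteristic polynomial det(A - λI) = λ^2 - 8λ + 15 = 0.
Eigenvalues λ = 3, 5.
For λ=3: (A-λI) row 1 is [2, 2], so an eigenvector is (-1, 1).
For λ=5: (A-λI) row 1 is [0, 2], so an eigenvector is (1, 0).
General solution: C_1e^(3t)(-1,1) + C_2e^(5t)(1,0).

x_1(t) = -C_1e^(3t) + C_2e^(5t), x_2(t) = C_1e^(3t)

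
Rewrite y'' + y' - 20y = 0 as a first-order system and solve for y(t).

Let x_1 = y, x_2 = y'. Then x_1' = x_2 and x_2' = 20x_1 - x_2.
A = [[0,1],[20,-1]]; det(A-λI) = λ^2 + λ - 20.
Eigenvalues λ = 4, -5 with eigenvectors (1,4), (1,-5).

y(t) = c_1e^(4t) + c_2e^(-5t)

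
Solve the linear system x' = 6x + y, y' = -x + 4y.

Coefficient matrix A = [[6, 1], [-1, 4]].
Characteristic polynomial det(A - λI) = λ^2 - 10λ + 25 = 0.
Single eigenvalue λ = 5 with algebraic multiplicity 2.
Eigenvector v = (1,-1); generalized eigenvector w with (A-λI)w=v is (2,-1).
General solution: e^(5t)[C_1·v + C_2·(t·v + w)].

x(t) = C_1e^(5t) + C_2te^(5t) + 2C_2e^(5t), y(t) = -C_1e^(5t) - C_2te^(5t) - C_2e^(5t)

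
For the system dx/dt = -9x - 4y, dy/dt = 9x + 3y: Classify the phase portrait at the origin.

stable improper node

A = [[-9,-4],[9,3]]; det(A-λI) = λ^2 + 6λ + 9.
repeated λ = -3 with a single eigenvector.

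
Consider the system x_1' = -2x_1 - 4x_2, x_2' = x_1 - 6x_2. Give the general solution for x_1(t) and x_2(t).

Coefficient matrix A = [[-2, -4], [1, -6]].
Characteristic polynomial det(A - λI) = λ^2 + 8λ + 16 = 0.
Single eigenvalue λ = -4 with algebraic multiplicity 2.
Eigenvector v = (2,1); generalized eigenvector w with (A-λI)w=v is (-3,-2).
General solution: e^(-4t)[c_1·v + c_2·(t·v + w)].

x_1(t) = 2c_1e^(-4t) + 2c_2te^(-4t) - 3c_2e^(-4t), x_2(t) = c_1e^(-4t) + c_2te^(-4t) - 2c_2e^(-4t)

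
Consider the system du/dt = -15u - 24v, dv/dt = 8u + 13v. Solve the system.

u(t) = 3C_1e^(t) + 2C_2e^(-3t), v(t) = -2C_1e^(t) - C_2e^(-3t)

Coefficient matrix A = [[-15, -24], [8, 13]].
Characteristic polynomial det(A - λI) = λ^2 + 2λ - 3 = 0.
Eigenvalues λ = 1, -3.
For λ=1: (A-λI) row 1 is [-16, -24], so an eigenvector is (3, -2).
For λ=-3: (A-λI) row 1 is [-12, -24], so an eigenvector is (2, -1).
General solution: C_1e^(t)(3,-2) + C_2e^(-3t)(2,-1).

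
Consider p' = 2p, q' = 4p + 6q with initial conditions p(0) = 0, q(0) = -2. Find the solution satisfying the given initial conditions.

Coefficient matrix A = [[2, 0], [4, 6]].
Characteristic polynomial det(A - λI) = λ^2 - 8λ + 12 = 0.
Eigenvalues λ = 6, 2.
For λ=6: (A-λI) row 1 is [-4, 0], so an eigenvector is (0, 1).
For λ=2: (A-λI) row 2 is [4, 4], so an eigenvector is (1, -1).
General solution: C_1e^(6t)(0,1) + C_2e^(2t)(1,-1).
Applying p(0)=0, q(0)=-2 gives C_1=-2, C_2=0.

p(t) = 0, q(t) = -2e^(6t)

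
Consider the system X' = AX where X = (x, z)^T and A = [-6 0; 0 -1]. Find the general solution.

x(t) = -C_2e^(-6t), z(t) = C_1e^(-t)

Coefficient matrix A = [[-6, 0], [0, -1]].
Characteristic polynomial det(A - λI) = λ^2 + 7λ + 6 = 0.
Eigenvalues λ = -1, -6.
For λ=-1: (A-λI) row 1 is [-5, 0], so an eigenvector is (0, 1).
For λ=-6: (A-λI) row 2 is [0, 5], so an eigenvector is (-1, 0).
General solution: C_1e^(-t)(0,1) + C_2e^(-6t)(-1,0).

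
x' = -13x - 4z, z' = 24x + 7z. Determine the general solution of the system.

Coefficient matrix A = [[-13, -4], [24, 7]].
Characteristic polynomial det(A - λI) = λ^2 + 6λ + 5 = 0.
Eigenvalues λ = -5, -1.
For λ=-5: (A-λI) row 1 is [-8, -4], so an eigenvector is (-1, 2).
For λ=-1: (A-λI) row 1 is [-12, -4], so an eigenvector is (-1, 3).
General solution: K_1e^(-5t)(-1,2) + K_2e^(-t)(-1,3).

x(t) = -K_1e^(-5t) - K_2e^(-t), z(t) = 2K_1e^(-5t) + 3K_2e^(-t)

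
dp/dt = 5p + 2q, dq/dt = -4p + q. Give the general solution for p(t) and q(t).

Coefficient matrix A = [[5, 2], [-4, 1]].
Characteristic polynomial det(A - λI) = λ^2 - 6λ + 13 = 0.
Eigenvalues λ = 3 ± 2i (complex conjugate pair).
For λ=3+2i: an eigenvector is (-1,1) - i(0,1) = (-1, 1 - i).
A real fundamental pair from Re and Im of e^((3+2i)t)v: X_1 = e^(3t)(cos(2t)·(-1,1) + sin(2t)·(0,1)), X_2 = e^(3t)(sin(2t)·(-1,1) - cos(2t)·(0,1)).
General solution: c_1X_1 + c_2X_2.

p(t) = -c_1e^(3t)cos(2t) - c_2e^(3t)sin(2t), q(t) = c_1e^(3t)sin(2t) + c_1e^(3t)cos(2t) + c_2e^(3t)sin(2t) - c_2e^(3t)cos(2t)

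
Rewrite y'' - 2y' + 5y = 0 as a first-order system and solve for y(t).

y(t) = c_1e^(t)cos(2t) + c_2e^(t)sin(2t)

Let x_1 = y, x_2 = y'. Then x_1' = x_2 and x_2' = -5x_1 + 2x_2.
A = [[0,1],[-5,2]]; det(A-λI) = λ^2 - 2λ + 5.
Eigenvalues λ = 1 ± 2i.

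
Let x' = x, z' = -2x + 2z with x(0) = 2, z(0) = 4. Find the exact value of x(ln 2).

4

A = [[1,0],[-2,2]]; eigenvalues λ = 2, 1.
Eigenvectors: (0,-1) for λ=2, (-1,-2) for λ=1.
From the initial condition, c_1 = 0, c_2 = -2.
x(ln 2) = (0)(2^2)(0) + (-2)(2^1)(-1) = 4.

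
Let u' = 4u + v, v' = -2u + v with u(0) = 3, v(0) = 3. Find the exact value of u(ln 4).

480

A = [[4,1],[-2,1]]; eigenvalues λ = 2, 3.
Eigenvectors: (1,-2) for λ=2, (-1,1) for λ=3.
From the initial condition, c_1 = -6, c_2 = -9.
u(ln 4) = (-6)(4^2)(1) + (-9)(4^3)(-1) = 480.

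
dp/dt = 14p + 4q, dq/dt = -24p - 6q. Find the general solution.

p(t) = -C_1e^(6t) + C_2e^(2t), q(t) = 2C_1e^(6t) - 3C_2e^(2t)

Coefficient matrix A = [[14, 4], [-24, -6]].
Characteristic polynomial det(A - λI) = λ^2 - 8λ + 12 = 0.
Eigenvalues λ = 6, 2.
For λ=6: (A-λI) row 1 is [8, 4], so an eigenvector is (-1, 2).
For λ=2: (A-λI) row 1 is [12, 4], so an eigenvector is (1, -3).
General solution: C_1e^(6t)(-1,2) + C_2e^(2t)(1,-3).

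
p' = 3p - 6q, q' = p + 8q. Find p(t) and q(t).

p(t) = 2c_1e^(6t) + 3c_2e^(5t), q(t) = -c_1e^(6t) - c_2e^(5t)

Coefficient matrix A = [[3, -6], [1, 8]].
Characteristic polynomial det(A - λI) = λ^2 - 11λ + 30 = 0.
Eigenvalues λ = 6, 5.
For λ=6: (A-λI) row 1 is [-3, -6], so an eigenvector is (2, -1).
For λ=5: (A-λI) row 1 is [-2, -6], so an eigenvector is (3, -1).
General solution: c_1e^(6t)(2,-1) + c_2e^(5t)(3,-1).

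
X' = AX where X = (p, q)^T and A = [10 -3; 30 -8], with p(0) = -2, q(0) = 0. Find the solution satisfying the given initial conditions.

p(t) = -6e^(t)sin(3t) - 2e^(t)cos(3t), q(t) = -20e^(t)sin(3t)

Coefficient matrix A = [[10, -3], [30, -8]].
Characteristic polynomial det(A - λI) = λ^2 - 2λ + 10 = 0.
Eigenvalues λ = 1 ± 3i (complex conjugate pair).
For λ=1+3i: an eigenvector is (0,1) - i(-1,-3) = (0 + i, 1 + 3i).
A real fundamental pair from Re and Im of e^((1+3i)t)v: X_1 = e^(t)(cos(3t)·(0,1) + sin(3t)·(-1,-3)), X_2 = e^(t)(sin(3t)·(0,1) - cos(3t)·(-1,-3)).
General solution: c_1X_1 + c_2X_2.
Applying p(0)=-2, q(0)=0 gives c_1=6, c_2=-2.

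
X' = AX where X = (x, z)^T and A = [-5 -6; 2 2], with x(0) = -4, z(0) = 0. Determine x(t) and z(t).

Coefficient matrix A = [[-5, -6], [2, 2]].
Characteristic polynomial det(A - λI) = λ^2 + 3λ + 2 = 0.
Eigenvalues λ = -1, -2.
For λ=-1: (A-λI) row 1 is [-4, -6], so an eigenvector is (3, -2).
For λ=-2: (A-λI) row 1 is [-3, -6], so an eigenvector is (2, -1).
General solution: K_1e^(-t)(3,-2) + K_2e^(-2t)(2,-1).
Applying x(0)=-4, z(0)=0 gives K_1=4, K_2=-8.

x(t) = 12e^(-t) - 16e^(-2t), z(t) = -8e^(-t) + 8e^(-2t)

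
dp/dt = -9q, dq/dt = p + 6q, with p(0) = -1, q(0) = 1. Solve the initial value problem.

p(t) = -6te^(3t) - e^(3t), q(t) = 2te^(3t) + e^(3t)

Coefficient matrix A = [[0, -9], [1, 6]].
Characteristic polynomial det(A - λI) = λ^2 - 6λ + 9 = 0.
Single eigenvalue λ = 3 with algebraic multiplicity 2.
Eigenvector v = (3,-1); generalized eigenvector w with (A-λI)w=v is (-1,0).
General solution: e^(3t)[c_1·v + c_2·(t·v + w)].
Applying p(0)=-1, q(0)=1 gives c_1=-1, c_2=-2.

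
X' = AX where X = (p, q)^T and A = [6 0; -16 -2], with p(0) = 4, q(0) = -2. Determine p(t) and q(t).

Coefficient matrix A = [[6, 0], [-16, -2]].
Characteristic polynomial det(A - λI) = λ^2 - 4λ - 12 = 0.
Eigenvalues λ = -2, 6.
For λ=-2: (A-λI) row 1 is [8, 0], so an eigenvector is (0, -1).
For λ=6: (A-λI) row 2 is [-16, -8], so an eigenvector is (-1, 2).
General solution: K_1e^(-2t)(0,-1) + K_2e^(6t)(-1,2).
Applying p(0)=4, q(0)=-2 gives K_1=-6, K_2=-4.

p(t) = 4e^(6t), q(t) = -8e^(6t) + 6e^(-2t)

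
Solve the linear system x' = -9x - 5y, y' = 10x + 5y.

Coefficient matrix A = [[-9, -5], [10, 5]].
Characteristic polynomial det(A - λI) = λ^2 + 4λ + 5 = 0.
Eigenvalues λ = -2 ± i (complex conjugate pair).
For λ=-2+i: an eigenvector is (-2,3) - i(-1,1) = (-2 + i, 3 - i).
A real fundamental pair from Re and Im of e^((-2+i)t)v: X_1 = e^(-2t)(cos(t)·(-2,3) + sin(t)·(-1,1)), X_2 = e^(-2t)(sin(t)·(-2,3) - cos(t)·(-1,1)).
General solution: K_1X_1 + K_2X_2.

x(t) = -K_1e^(-2t)sin(t) - 2K_1e^(-2t)cos(t) - 2K_2e^(-2t)sin(t) + K_2e^(-2t)cos(t), y(t) = K_1e^(-2t)sin(t) + 3K_1e^(-2t)cos(t) + 3K_2e^(-2t)sin(t) - K_2e^(-2t)cos(t)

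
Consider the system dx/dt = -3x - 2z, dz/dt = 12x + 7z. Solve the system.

Coefficient matrix A = [[-3, -2], [12, 7]].
Characteristic polynomial det(A - λI) = λ^2 - 4λ + 3 = 0.
Eigenvalues λ = 1, 3.
For λ=1: (A-λI) row 1 is [-4, -2], so an eigenvector is (1, -2).
For λ=3: (A-λI) row 1 is [-6, -2], so an eigenvector is (-1, 3).
General solution: C_1e^(t)(1,-2) + C_2e^(3t)(-1,3).

x(t) = C_1e^(t) - C_2e^(3t), z(t) = -2C_1e^(t) + 3C_2e^(3t)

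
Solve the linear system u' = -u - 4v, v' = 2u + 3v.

u(t) = -K_1e^(t)sin(2t) + K_1e^(t)cos(2t) + K_2e^(t)sin(2t) + K_2e^(t)cos(2t), v(t) = K_1e^(t)sin(2t) - K_2e^(t)cos(2t)

Coefficient matrix A = [[-1, -4], [2, 3]].
Characteristic polynomial det(A - λI) = λ^2 - 2λ + 5 = 0.
Eigenvalues λ = 1 ± 2i (complex conjugate pair).
For λ=1+2i: an eigenvector is (1,0) - i(-1,1) = (1 + i, 0 - i).
A real fundamental pair from Re and Im of e^((1+2i)t)v: X_1 = e^(t)(cos(2t)·(1,0) + sin(2t)·(-1,1)), X_2 = e^(t)(sin(2t)·(1,0) - cos(2t)·(-1,1)).
General solution: K_1X_1 + K_2X_2.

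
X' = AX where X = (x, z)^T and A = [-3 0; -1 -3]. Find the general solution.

Coefficient matrix A = [[-3, 0], [-1, -3]].
Characteristic polynomial det(A - λI) = λ^2 + 6λ + 9 = 0.
Single eigenvalue λ = -3 with algebraic multiplicity 2.
Eigenvector v = (0,-1); generalized eigenvector w with (A-λI)w=v is (1,-2).
General solution: e^(-3t)[c_1·v + c_2·(t·v + w)].

x(t) = c_2e^(-3t), z(t) = -c_1e^(-3t) - c_2te^(-3t) - 2c_2e^(-3t)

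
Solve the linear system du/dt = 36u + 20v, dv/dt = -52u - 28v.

u(t) = c_1e^(4t)sin(4t) + 2c_1e^(4t)cos(4t) + 2c_2e^(4t)sin(4t) - c_2e^(4t)cos(4t), v(t) = -2c_1e^(4t)sin(4t) - 3c_1e^(4t)cos(4t) - 3c_2e^(4t)sin(4t) + 2c_2e^(4t)cos(4t)

Coefficient matrix A = [[36, 20], [-52, -28]].
Characteristic polynomial det(A - λI) = λ^2 - 8λ + 32 = 0.
Eigenvalues λ = 4 ± 4i (complex conjugate pair).
For λ=4+4i: an eigenvector is (2,-3) - i(1,-2) = (2 - i, -3 + 2i).
A real fundamental pair from Re and Im of e^((4+4i)t)v: X_1 = e^(4t)(cos(4t)·(2,-3) + sin(4t)·(1,-2)), X_2 = e^(4t)(sin(4t)·(2,-3) - cos(4t)·(1,-2)).
General solution: c_1X_1 + c_2X_2.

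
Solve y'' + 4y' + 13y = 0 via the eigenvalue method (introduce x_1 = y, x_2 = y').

y(t) = K_1e^(-2t)cos(3t) + K_2e^(-2t)sin(3t)

Let x_1 = y, x_2 = y'. Then x_1' = x_2 and x_2' = -13x_1 - 4x_2.
A = [[0,1],[-13,-4]]; det(A-λI) = λ^2 + 4λ + 13.
Eigenvalues λ = -2 ± 3i.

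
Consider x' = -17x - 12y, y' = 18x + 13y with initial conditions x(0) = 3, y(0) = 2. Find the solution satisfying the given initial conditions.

Coefficient matrix A = [[-17, -12], [18, 13]].
Characteristic polynomial det(A - λI) = λ^2 + 4λ - 5 = 0.
Eigenvalues λ = 1, -5.
For λ=1: (A-λI) row 1 is [-18, -12], so an eigenvector is (-2, 3).
For λ=-5: (A-λI) row 1 is [-12, -12], so an eigenvector is (-1, 1).
General solution: K_1e^(t)(-2,3) + K_2e^(-5t)(-1,1).
Applying x(0)=3, y(0)=2 gives K_1=5, K_2=-13.

x(t) = -10e^(t) + 13e^(-5t), y(t) = 15e^(t) - 13e^(-5t)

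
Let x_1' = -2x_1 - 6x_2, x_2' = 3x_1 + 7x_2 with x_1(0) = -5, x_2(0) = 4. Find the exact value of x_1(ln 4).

A = [[-2,-6],[3,7]]; eigenvalues λ = 4, 1.
Eigenvectors: (1,-1) for λ=4, (-2,1) for λ=1.
From the initial condition, c_1 = -3, c_2 = 1.
x_1(ln 4) = (-3)(4^4)(1) + (1)(4^1)(-2) = -776.

-776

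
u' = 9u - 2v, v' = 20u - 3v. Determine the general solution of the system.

Coefficient matrix A = [[9, -2], [20, -3]].
Characteristic polynomial det(A - λI) = λ^2 - 6λ + 13 = 0.
Eigenvalues λ = 3 ± 2i (complex conjugate pair).
For λ=3+2i: an eigenvector is (0,-1) - i(1,3) = (0 - i, -1 - 3i).
A real fundamental pair from Re and Im of e^((3+2i)t)v: X_1 = e^(3t)(cos(2t)·(0,-1) + sin(2t)·(1,3)), X_2 = e^(3t)(sin(2t)·(0,-1) - cos(2t)·(1,3)).
General solution: c_1X_1 + c_2X_2.

u(t) = c_1e^(3t)sin(2t) - c_2e^(3t)cos(2t), v(t) = 3c_1e^(3t)sin(2t) - c_1e^(3t)cos(2t) - c_2e^(3t)sin(2t) - 3c_2e^(3t)cos(2t)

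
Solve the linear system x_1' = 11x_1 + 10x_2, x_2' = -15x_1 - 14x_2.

Coefficient matrix A = [[11, 10], [-15, -14]].
Characteristic polynomial det(A - λI) = λ^2 + 3λ - 4 = 0.
Eigenvalues λ = 1, -4.
For λ=1: (A-λI) row 1 is [10, 10], so an eigenvector is (-1, 1).
For λ=-4: (A-λI) row 1 is [15, 10], so an eigenvector is (-2, 3).
General solution: K_1e^(t)(-1,1) + K_2e^(-4t)(-2,3).

x_1(t) = -K_1e^(t) - 2K_2e^(-4t), x_2(t) = K_1e^(t) + 3K_2e^(-4t)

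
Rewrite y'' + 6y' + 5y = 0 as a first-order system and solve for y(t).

Let x_1 = y, x_2 = y'. Then x_1' = x_2 and x_2' = -5x_1 - 6x_2.
A = [[0,1],[-5,-6]]; det(A-λI) = λ^2 + 6λ + 5.
Eigenvalues λ = -1, -5 with eigenvectors (1,-1), (1,-5).

y(t) = C_1e^(-t) + C_2e^(-5t)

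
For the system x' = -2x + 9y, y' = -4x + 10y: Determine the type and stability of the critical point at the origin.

unstable improper node

A = [[-2,9],[-4,10]]; det(A-λI) = λ^2 - 8λ + 16.
repeated λ = 4 with a single eigenvector.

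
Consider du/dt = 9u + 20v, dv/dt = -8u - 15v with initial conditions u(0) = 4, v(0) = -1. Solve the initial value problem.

u(t) = 7e^(-3t)sin(4t) + 4e^(-3t)cos(4t), v(t) = -5e^(-3t)sin(4t) - e^(-3t)cos(4t)

Coefficient matrix A = [[9, 20], [-8, -15]].
Characteristic polynomial det(A - λI) = λ^2 + 6λ + 25 = 0.
Eigenvalues λ = -3 ± 4i (complex conjugate pair).
For λ=-3+4i: an eigenvector is (-1,1) - i(2,-1) = (-1 - 2i, 1 + i).
A real fundamental pair from Re and Im of e^((-3+4i)t)v: X_1 = e^(-3t)(cos(4t)·(-1,1) + sin(4t)·(2,-1)), X_2 = e^(-3t)(sin(4t)·(-1,1) - cos(4t)·(2,-1)).
General solution: K_1X_1 + K_2X_2.
Applying u(0)=4, v(0)=-1 gives K_1=2, K_2=-3.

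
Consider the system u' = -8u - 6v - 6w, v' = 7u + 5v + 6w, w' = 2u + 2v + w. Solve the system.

Coefficient matrix A = [[-8, -6, -6], [7, 5, 6], [2, 2, 1]].
det(A - λI) = 0 gives eigenvalues λ = -2, -1, 1.
For λ=-2: eigenvector (1,-1,0).
For λ=-1: eigenvector (0,1,-1).
For λ=1: eigenvector (-2,2,1).
General solution: C_1e^(-2t)(1,-1,0) + C_2e^(-t)(0,1,-1) + C_3e^(t)(-2,2,1).

u(t) = C_1e^(-2t) - 2C_3e^(t), v(t) = -C_1e^(-2t) + C_2e^(-t) + 2C_3e^(t), w(t) = -C_2e^(-t) + C_3e^(t)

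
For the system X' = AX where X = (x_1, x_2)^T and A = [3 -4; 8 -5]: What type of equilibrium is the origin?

stable spiral

A = [[3,-4],[8,-5]]; det(A-λI) = λ^2 + 2λ + 17.
λ = -1 ± 4i: negative real part.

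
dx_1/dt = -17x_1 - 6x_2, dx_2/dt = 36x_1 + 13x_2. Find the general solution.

Coefficient matrix A = [[-17, -6], [36, 13]].
Characteristic polynomial det(A - λI) = λ^2 + 4λ - 5 = 0.
Eigenvalues λ = 1, -5.
For λ=1: (A-λI) row 1 is [-18, -6], so an eigenvector is (-1, 3).
For λ=-5: (A-λI) row 1 is [-12, -6], so an eigenvector is (1, -2).
General solution: c_1e^(t)(-1,3) + c_2e^(-5t)(1,-2).

x_1(t) = -c_1e^(t) + c_2e^(-5t), x_2(t) = 3c_1e^(t) - 2c_2e^(-5t)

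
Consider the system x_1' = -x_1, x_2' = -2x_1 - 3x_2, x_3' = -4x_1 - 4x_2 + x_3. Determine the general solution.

x_1(t) = K_2e^(-t), x_2(t) = -K_1e^(-3t) - K_2e^(-t), x_3(t) = -K_1e^(-3t) + K_3e^(t)

Coefficient matrix A = [[-1, 0, 0], [-2, -3, 0], [-4, -4, 1]].
det(A - λI) = 0 gives eigenvalues λ = -3, -1, 1.
For λ=-3: eigenvector (0,-1,-1).
For λ=-1: eigenvector (1,-1,0).
For λ=1: eigenvector (0,0,1).
General solution: K_1e^(-3t)(0,-1,-1) + K_2e^(-t)(1,-1,0) + K_3e^(t)(0,0,1).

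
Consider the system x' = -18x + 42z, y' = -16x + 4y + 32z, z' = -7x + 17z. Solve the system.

Coefficient matrix A = [[-18, 0, 42], [-16, 4, 32], [-7, 0, 17]].
det(A - λI) = 0 gives eigenvalues λ = 4, -4, 3.
For λ=4: eigenvector (0,1,0).
For λ=-4: eigenvector (3,2,1).
For λ=3: eigenvector (2,0,1).
General solution: K_1e^(4t)(0,1,0) + K_2e^(-4t)(3,2,1) + K_3e^(3t)(2,0,1).

x(t) = 3K_2e^(-4t) + 2K_3e^(3t), y(t) = K_1e^(4t) + 2K_2e^(-4t), z(t) = K_2e^(-4t) + K_3e^(3t)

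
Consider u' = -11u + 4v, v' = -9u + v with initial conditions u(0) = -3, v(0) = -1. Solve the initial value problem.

Coefficient matrix A = [[-11, 4], [-9, 1]].
Characteristic polynomial det(A - λI) = λ^2 + 10λ + 25 = 0.
Single eigenvalue λ = -5 with algebraic multiplicity 2.
Eigenvector v = (2,3); generalized eigenvector w with (A-λI)w=v is (1,2).
General solution: e^(-5t)[K_1·v + K_2·(t·v + w)].
Applying u(0)=-3, v(0)=-1 gives K_1=-5, K_2=7.

u(t) = 14te^(-5t) - 3e^(-5t), v(t) = 21te^(-5t) - e^(-5t)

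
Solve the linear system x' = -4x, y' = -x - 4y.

x(t) = C_2e^(-4t), y(t) = -C_1e^(-4t) - C_2te^(-4t) + 2C_2e^(-4t)

Coefficient matrix A = [[-4, 0], [-1, -4]].
Characteristic polynomial det(A - λI) = λ^2 + 8λ + 16 = 0.
Single eigenvalue λ = -4 with algebraic multiplicity 2.
Eigenvector v = (0,-1); generalized eigenvector w with (A-λI)w=v is (1,2).
General solution: e^(-4t)[C_1·v + C_2·(t·v + w)].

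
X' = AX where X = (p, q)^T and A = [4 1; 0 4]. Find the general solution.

Coefficient matrix A = [[4, 1], [0, 4]].
Characteristic polynomial det(A - λI) = λ^2 - 8λ + 16 = 0.
Single eigenvalue λ = 4 with algebraic multiplicity 2.
Eigenvector v = (-1,0); generalized eigenvector w with (A-λI)w=v is (1,-1).
General solution: e^(4t)[C_1·v + C_2·(t·v + w)].

p(t) = -C_1e^(4t) - C_2te^(4t) + C_2e^(4t), q(t) = -C_2e^(4t)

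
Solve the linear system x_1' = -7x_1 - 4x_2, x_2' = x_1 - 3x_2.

Coefficient matrix A = [[-7, -4], [1, -3]].
Characteristic polynomial det(A - λI) = λ^2 + 10λ + 25 = 0.
Single eigenvalue λ = -5 with algebraic multiplicity 2.
Eigenvector v = (-2,1); generalized eigenvector w with (A-λI)w=v is (1,0).
General solution: e^(-5t)[K_1·v + K_2·(t·v + w)].

x_1(t) = -2K_1e^(-5t) - 2K_2te^(-5t) + K_2e^(-5t), x_2(t) = K_1e^(-5t) + K_2te^(-5t)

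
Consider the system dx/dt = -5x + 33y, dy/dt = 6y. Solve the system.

x(t) = 3c_1e^(6t) - c_2e^(-5t), y(t) = c_1e^(6t)

Coefficient matrix A = [[-5, 33], [0, 6]].
Characteristic polynomial det(A - λI) = λ^2 - λ - 30 = 0.
Eigenvalues λ = 6, -5.
For λ=6: (A-λI) row 1 is [-11, 33], so an eigenvector is (3, 1).
For λ=-5: (A-λI) row 1 is [0, 33], so an eigenvector is (-1, 0).
General solution: c_1e^(6t)(3,1) + c_2e^(-5t)(-1,0).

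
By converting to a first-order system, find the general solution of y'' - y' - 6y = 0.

Let x_1 = y, x_2 = y'. Then x_1' = x_2 and x_2' = 6x_1 + x_2.
A = [[0,1],[6,1]]; det(A-λI) = λ^2 - λ - 6.
Eigenvalues λ = 3, -2 with eigenvectors (1,3), (1,-2).

y(t) = C_1e^(3t) + C_2e^(-2t)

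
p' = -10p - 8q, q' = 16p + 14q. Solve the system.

p(t) = C_1e^(-2t) + C_2e^(6t), q(t) = -C_1e^(-2t) - 2C_2e^(6t)

Coefficient matrix A = [[-10, -8], [16, 14]].
Characteristic polynomial det(A - λI) = λ^2 - 4λ - 12 = 0.
Eigenvalues λ = -2, 6.
For λ=-2: (A-λI) row 1 is [-8, -8], so an eigenvector is (1, -1).
For λ=6: (A-λI) row 1 is [-16, -8], so an eigenvector is (1, -2).
General solution: C_1e^(-2t)(1,-1) + C_2e^(6t)(1,-2).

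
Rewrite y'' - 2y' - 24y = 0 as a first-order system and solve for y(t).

Let x_1 = y, x_2 = y'. Then x_1' = x_2 and x_2' = 24x_1 + 2x_2.
A = [[0,1],[24,2]]; det(A-λI) = λ^2 - 2λ - 24.
Eigenvalues λ = 6, -4 with eigenvectors (1,6), (1,-4).

y(t) = K_1e^(6t) + K_2e^(-4t)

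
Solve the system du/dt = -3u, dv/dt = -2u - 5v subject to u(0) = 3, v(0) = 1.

u(t) = 3e^(-3t), v(t) = -3e^(-3t) + 4e^(-5t)

Coefficient matrix A = [[-3, 0], [-2, -5]].
Characteristic polynomial det(A - λI) = λ^2 + 8λ + 15 = 0.
Eigenvalues λ = -3, -5.
For λ=-3: (A-λI) row 2 is [-2, -2], so an eigenvector is (-1, 1).
For λ=-5: (A-λI) row 1 is [2, 0], so an eigenvector is (0, 1).
General solution: C_1e^(-3t)(-1,1) + C_2e^(-5t)(0,1).
Applying u(0)=3, v(0)=1 gives C_1=-3, C_2=4.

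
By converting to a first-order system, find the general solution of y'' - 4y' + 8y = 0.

y(t) = c_1e^(2t)cos(2t) + c_2e^(2t)sin(2t)

Let x_1 = y, x_2 = y'. Then x_1' = x_2 and x_2' = -8x_1 + 4x_2.
A = [[0,1],[-8,4]]; det(A-λI) = λ^2 - 4λ + 8.
Eigenvalues λ = 2 ± 2i.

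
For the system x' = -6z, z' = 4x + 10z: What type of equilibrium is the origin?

unstable node

A = [[0,-6],[4,10]]; det(A-λI) = λ^2 - 10λ + 24.
λ = 4, 6: both positive.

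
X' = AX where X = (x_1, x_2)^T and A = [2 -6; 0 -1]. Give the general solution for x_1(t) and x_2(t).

Coefficient matrix A = [[2, -6], [0, -1]].
Characteristic polynomial det(A - λI) = λ^2 - λ - 2 = 0.
Eigenvalues λ = -1, 2.
For λ=-1: (A-λI) row 1 is [3, -6], so an eigenvector is (2, 1).
For λ=2: (A-λI) row 1 is [0, -6], so an eigenvector is (1, 0).
General solution: C_1e^(-t)(2,1) + C_2e^(2t)(1,0).

x_1(t) = 2C_1e^(-t) + C_2e^(2t), x_2(t) = C_1e^(-t)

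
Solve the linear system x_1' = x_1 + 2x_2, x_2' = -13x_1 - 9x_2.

x_1(t) = -K_1e^(-4t)sin(t) - K_1e^(-4t)cos(t) - K_2e^(-4t)sin(t) + K_2e^(-4t)cos(t), x_2(t) = 3K_1e^(-4t)sin(t) + 2K_1e^(-4t)cos(t) + 2K_2e^(-4t)sin(t) - 3K_2e^(-4t)cos(t)

Coefficient matrix A = [[1, 2], [-13, -9]].
Characteristic polynomial det(A - λI) = λ^2 + 8λ + 17 = 0.
Eigenvalues λ = -4 ± i (complex conjugate pair).
For λ=-4+i: an eigenvector is (-1,2) - i(-1,3) = (-1 + i, 2 - 3i).
A real fundamental pair from Re and Im of e^((-4+i)t)v: X_1 = e^(-4t)(cos(t)·(-1,2) + sin(t)·(-1,3)), X_2 = e^(-4t)(sin(t)·(-1,2) - cos(t)·(-1,3)).
General solution: K_1X_1 + K_2X_2.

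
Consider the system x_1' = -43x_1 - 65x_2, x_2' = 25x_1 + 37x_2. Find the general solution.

x_1(t) = 2c_1e^(-3t)sin(5t) + 3c_1e^(-3t)cos(5t) + 3c_2e^(-3t)sin(5t) - 2c_2e^(-3t)cos(5t), x_2(t) = -c_1e^(-3t)sin(5t) - 2c_1e^(-3t)cos(5t) - 2c_2e^(-3t)sin(5t) + c_2e^(-3t)cos(5t)

Coefficient matrix A = [[-43, -65], [25, 37]].
Characteristic polynomial det(A - λI) = λ^2 + 6λ + 34 = 0.
Eigenvalues λ = -3 ± 5i (complex conjugate pair).
For λ=-3+5i: an eigenvector is (3,-2) - i(2,-1) = (3 - 2i, -2 + i).
A real fundamental pair from Re and Im of e^((-3+5i)t)v: X_1 = e^(-3t)(cos(5t)·(3,-2) + sin(5t)·(2,-1)), X_2 = e^(-3t)(sin(5t)·(3,-2) - cos(5t)·(2,-1)).
General solution: c_1X_1 + c_2X_2.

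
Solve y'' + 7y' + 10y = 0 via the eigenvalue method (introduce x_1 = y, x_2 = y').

y(t) = K_1e^(-5t) + K_2e^(-2t)

Let x_1 = y, x_2 = y'. Then x_1' = x_2 and x_2' = -10x_1 - 7x_2.
A = [[0,1],[-10,-7]]; det(A-λI) = λ^2 + 7λ + 10.
Eigenvalues λ = -5, -2 with eigenvectors (1,-5), (1,-2).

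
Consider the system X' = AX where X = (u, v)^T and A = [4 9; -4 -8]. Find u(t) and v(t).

u(t) = 3C_1e^(-2t) + 3C_2te^(-2t) + 2C_2e^(-2t), v(t) = -2C_1e^(-2t) - 2C_2te^(-2t) - C_2e^(-2t)

Coefficient matrix A = [[4, 9], [-4, -8]].
Characteristic polynomial det(A - λI) = λ^2 + 4λ + 4 = 0.
Single eigenvalue λ = -2 with algebraic multiplicity 2.
Eigenvector v = (3,-2); generalized eigenvector w with (A-λI)w=v is (2,-1).
General solution: e^(-2t)[C_1·v + C_2·(t·v + w)].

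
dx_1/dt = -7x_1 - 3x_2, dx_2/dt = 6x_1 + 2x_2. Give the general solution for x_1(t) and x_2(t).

Coefficient matrix A = [[-7, -3], [6, 2]].
Characteristic polynomial det(A - λI) = λ^2 + 5λ + 4 = 0.
Eigenvalues λ = -1, -4.
For λ=-1: (A-λI) row 1 is [-6, -3], so an eigenvector is (-1, 2).
For λ=-4: (A-λI) row 1 is [-3, -3], so an eigenvector is (1, -1).
General solution: C_1e^(-t)(-1,2) + C_2e^(-4t)(1,-1).

x_1(t) = -C_1e^(-t) + C_2e^(-4t), x_2(t) = 2C_1e^(-t) - C_2e^(-4t)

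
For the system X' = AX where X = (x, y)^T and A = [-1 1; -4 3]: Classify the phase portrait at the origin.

A = [[-1,1],[-4,3]]; det(A-λI) = λ^2 - 2λ + 1.
repeated λ = 1 with a single eigenvector.

unstable improper node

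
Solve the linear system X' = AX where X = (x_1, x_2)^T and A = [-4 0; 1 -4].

x_1(t) = K_2e^(-4t), x_2(t) = K_1e^(-4t) + K_2te^(-4t) + 3K_2e^(-4t)

Coefficient matrix A = [[-4, 0], [1, -4]].
Characteristic polynomial det(A - λI) = λ^2 + 8λ + 16 = 0.
Single eigenvalue λ = -4 with algebraic multiplicity 2.
Eigenvector v = (0,1); generalized eigenvector w with (A-λI)w=v is (1,3).
General solution: e^(-4t)[K_1·v + K_2·(t·v + w)].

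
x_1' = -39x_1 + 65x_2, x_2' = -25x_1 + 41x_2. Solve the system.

Coefficient matrix A = [[-39, 65], [-25, 41]].
Characteristic polynomial det(A - λI) = λ^2 - 2λ + 26 = 0.
Eigenvalues λ = 1 ± 5i (complex conjugate pair).
For λ=1+5i: an eigenvector is (-3,-2) - i(-2,-1) = (-3 + 2i, -2 + i).
A real fundamental pair from Re and Im of e^((1+5i)t)v: X_1 = e^(t)(cos(5t)·(-3,-2) + sin(5t)·(-2,-1)), X_2 = e^(t)(sin(5t)·(-3,-2) - cos(5t)·(-2,-1)).
General solution: C_1X_1 + C_2X_2.

x_1(t) = -2C_1e^(t)sin(5t) - 3C_1e^(t)cos(5t) - 3C_2e^(t)sin(5t) + 2C_2e^(t)cos(5t), x_2(t) = -C_1e^(t)sin(5t) - 2C_1e^(t)cos(5t) - 2C_2e^(t)sin(5t) + C_2e^(t)cos(5t)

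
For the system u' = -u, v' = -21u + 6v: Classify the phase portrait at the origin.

saddle

A = [[-1,0],[-21,6]]; det(A-λI) = λ^2 - 5λ - 6.
λ = -1, 6: opposite signs.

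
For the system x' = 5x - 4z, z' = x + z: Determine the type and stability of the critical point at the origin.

unstable improper node

A = [[5,-4],[1,1]]; det(A-λI) = λ^2 - 6λ + 9.
repeated λ = 3 with a single eigenvector.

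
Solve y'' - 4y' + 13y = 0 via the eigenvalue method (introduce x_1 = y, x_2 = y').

y(t) = K_1e^(2t)cos(3t) + K_2e^(2t)sin(3t)

Let x_1 = y, x_2 = y'. Then x_1' = x_2 and x_2' = -13x_1 + 4x_2.
A = [[0,1],[-13,4]]; det(A-λI) = λ^2 - 4λ + 13.
Eigenvalues λ = 2 ± 3i.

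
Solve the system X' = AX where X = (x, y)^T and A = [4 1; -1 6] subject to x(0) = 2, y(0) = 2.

x(t) = 2e^(5t), y(t) = 2e^(5t)

Coefficient matrix A = [[4, 1], [-1, 6]].
Characteristic polynomial det(A - λI) = λ^2 - 10λ + 25 = 0.
Single eigenvalue λ = 5 with algebraic multiplicity 2.
Eigenvector v = (-1,-1); generalized eigenvector w with (A-λI)w=v is (-2,-3).
General solution: e^(5t)[C_1·v + C_2·(t·v + w)].
Applying x(0)=2, y(0)=2 gives C_1=-2, C_2=0.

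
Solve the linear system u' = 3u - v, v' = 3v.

Coefficient matrix A = [[3, -1], [0, 3]].
Characteristic polynomial det(A - λI) = λ^2 - 6λ + 9 = 0.
Single eigenvalue λ = 3 with algebraic multiplicity 2.
Eigenvector v = (-1,0); generalized eigenvector w with (A-λI)w=v is (1,1).
General solution: e^(3t)[c_1·v + c_2·(t·v + w)].

u(t) = -c_1e^(3t) - c_2te^(3t) + c_2e^(3t), v(t) = c_2e^(3t)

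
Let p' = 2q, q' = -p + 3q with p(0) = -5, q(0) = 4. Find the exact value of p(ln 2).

A = [[0,2],[-1,3]]; eigenvalues λ = 2, 1.
Eigenvectors: (1,1) for λ=2, (2,1) for λ=1.
From the initial condition, c_1 = 13, c_2 = -9.
p(ln 2) = (13)(2^2)(1) + (-9)(2^1)(2) = 16.

16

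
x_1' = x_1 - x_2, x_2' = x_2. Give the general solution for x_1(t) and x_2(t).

x_1(t) = c_1e^(t) + c_2te^(t) - 2c_2e^(t), x_2(t) = -c_2e^(t)

Coefficient matrix A = [[1, -1], [0, 1]].
Characteristic polynomial det(A - λI) = λ^2 - 2λ + 1 = 0.
Single eigenvalue λ = 1 with algebraic multiplicity 2.
Eigenvector v = (1,0); generalized eigenvector w with (A-λI)w=v is (-2,-1).
General solution: e^(t)[c_1·v + c_2·(t·v + w)].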